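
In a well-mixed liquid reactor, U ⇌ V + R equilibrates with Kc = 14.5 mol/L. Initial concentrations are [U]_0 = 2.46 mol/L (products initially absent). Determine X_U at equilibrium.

X = 0.871

Let X = conversion of U; extent ξ = 2.46·X mol/L.
Concentrations: [U] = 2.46 − 2.46X; [V] = 2.46X; [R] = 2.46X.
Kc = [V] [R] / ([U]).
Setting equal to 14.5 and solving for X on (0,1) gives X = 0.871.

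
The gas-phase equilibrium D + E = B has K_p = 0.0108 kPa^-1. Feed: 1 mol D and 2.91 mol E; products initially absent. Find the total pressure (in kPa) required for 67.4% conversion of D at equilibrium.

Take 1 mol D as basis and let X be its fractional conversion, so ξ = X.
Mole table: n_D = 1 − X; n_E = 2.91 − X; n_B = X.
Total moles n_T = 3.91 − X.
K_p = p_B / (p_D p_E) with p_i = (n_i/n_T)·P.
At X = 0.674: the mole-fraction product g(X) = Π y_i^ν_i = 2.992. Since K_p = g(X)·P^{-1}, P = (g/K_p)^(1/1) = (2.992/0.0108)^(1/1) = 277 kPa.

P = 277 kPa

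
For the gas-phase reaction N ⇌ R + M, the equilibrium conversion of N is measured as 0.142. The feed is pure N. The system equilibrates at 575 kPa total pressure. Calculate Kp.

Kp = 11.8 kPa

Take 1 mol N as basis and let X be its fractional conversion, so ξ = X.
Species balance: n_N = 1 − X; n_R = X; n_M = X.
n_T = Σnᵢ = 1 + X.
At X = 0.142: n_N = 0.858, n_R = 0.142, n_M = 0.142, n_T = 1.14.
p_i = (n_i/n_T)·P. Kp = p_R p_M / (p_N) = 11.8 kPa.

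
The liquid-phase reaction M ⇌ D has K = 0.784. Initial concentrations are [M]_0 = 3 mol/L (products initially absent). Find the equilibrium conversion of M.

X = 0.439

Let X = conversion of M; extent ξ = 3·X mol/L.
Concentrations: [M] = 3 − 3X; [D] = 3X.
K = [D] / ([M]).
Setting equal to 0.784 and solving for X on (0,1) gives X = 0.439.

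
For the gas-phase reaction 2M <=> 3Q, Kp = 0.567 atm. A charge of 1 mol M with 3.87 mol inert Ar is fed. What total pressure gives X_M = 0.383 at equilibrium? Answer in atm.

P = 5.76 atm

Basis: 1 mol M initially; let X = conversion of M. Extent ξ = 0.5X.
Moles: n_M = 1 − X; n_Q = 1.5X; n_I = 3.87 (inert).
Total moles n_T = 4.87 + 0.5X.
Kp = p_Q^3 / (p_M^2) with p_i = (n_i/n_T)·P.
At X = 0.383: the mole-fraction product g(X) = Π y_i^ν_i = 0.09841. Since Kp = g(X)·P^{1}, P = (Kp/g)^(1/1) = (0.567/0.09841)^(1/1) = 5.76 atm.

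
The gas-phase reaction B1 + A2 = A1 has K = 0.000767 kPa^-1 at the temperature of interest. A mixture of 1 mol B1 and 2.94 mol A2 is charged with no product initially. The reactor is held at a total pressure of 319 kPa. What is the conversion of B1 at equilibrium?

X = 0.153

Let X = conversion of B1 (basis 1 mol B1); extent of reaction ξ = X.
Species balance: n_B1 = 1 − X; n_A2 = 2.94 − X; n_A1 = X.
Total moles n_T = 3.94 − X.
With p_i = (n_i/n_T)P, K = p_A1 / (p_B1 p_A2).
Setting this equal to 0.000767 kPa^-1 and taking the physical root (0 < X < 1) gives X = 0.153.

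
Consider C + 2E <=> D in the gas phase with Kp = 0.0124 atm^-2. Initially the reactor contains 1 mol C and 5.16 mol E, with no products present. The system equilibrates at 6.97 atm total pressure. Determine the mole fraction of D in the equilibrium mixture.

y_D = 0.052

Let X = conversion of C (basis 1 mol C); extent of reaction ξ = X.
At extent ξ: n_C = 1 − X; n_E = 5.16 − 2X; n_D = X.
Summing: n_T = 6.16 − 2X.
Mole fractions y_i = n_i/n_T; Kp = p_D / (p_C p_E^2) with p_i = y_i·P.
Equating to 0.0124 atm^-2 and solving on 0 < X < 1: X = 0.289.
Then n_D = 0.289, n_T = 5.58, so y_D = 0.052.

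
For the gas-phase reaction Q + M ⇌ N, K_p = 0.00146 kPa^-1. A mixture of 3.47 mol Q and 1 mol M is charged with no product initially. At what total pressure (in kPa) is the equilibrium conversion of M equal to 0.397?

Basis: 1 mol M initially; let X = conversion of M. Extent ξ = X.
Mole table: n_Q = 3.47 − X; n_M = 1 − X; n_N = X.
n_T = Σnᵢ = 4.47 − X.
K_p = p_N / (p_Q p_M) with p_i = (n_i/n_T)·P.
At X = 0.397: the mole-fraction product g(X) = Π y_i^ν_i = 0.8726. Since K_p = g(X)·P^{-1}, P = (g/K_p)^(1/1) = (0.8726/0.00146)^(1/1) = 598 kPa.

P = 598 kPa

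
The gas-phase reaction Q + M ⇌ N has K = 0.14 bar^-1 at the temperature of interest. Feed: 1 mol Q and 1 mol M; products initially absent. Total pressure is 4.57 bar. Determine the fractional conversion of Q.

X = 0.219

Take 1 mol Q as basis and let X be its fractional conversion, so ξ = X.
At extent ξ: n_Q = 1 − X; n_M = 1 − X; n_N = X.
Total moles n_T = 2 − X.
With p_i = (n_i/n_T)P, K = p_N / (p_Q p_M).
Equating to 0.14 bar^-1 and solving on 0 < X < 1: X = 0.219.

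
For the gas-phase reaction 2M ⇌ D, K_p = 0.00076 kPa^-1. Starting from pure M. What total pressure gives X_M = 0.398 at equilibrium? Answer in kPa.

Take 1 mol M as basis and let X be its fractional conversion, so ξ = 0.5X.
Species balance: n_M = 1 − X; n_D = 0.5X.
n_T = Σnᵢ = 1 − 0.5X.
K_p = p_D / (p_M^2) with p_i = (n_i/n_T)·P.
At X = 0.398: the mole-fraction product g(X) = Π y_i^ν_i = 0.4398. Since K_p = g(X)·P^{-1}, P = (g/K_p)^(1/1) = (0.4398/0.00076)^(1/1) = 579 kPa.

P = 579 kPa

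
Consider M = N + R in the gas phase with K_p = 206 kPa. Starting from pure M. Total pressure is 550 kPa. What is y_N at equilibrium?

Basis: 1 mol M initially; let X = conversion of M. Extent ξ = X.
Species balance: n_M = 1 − X; n_N = X; n_R = X.
n_T = Σnᵢ = 1 + X.
With p_i = (n_i/n_T)P, K_p = p_N p_R / (p_M).
This yields a degree-2 equation in X; solving on (0,1), X = 0.522.
Then n_N = 0.522, n_T = 1.52, so y_N = 0.343.

y_N = 0.343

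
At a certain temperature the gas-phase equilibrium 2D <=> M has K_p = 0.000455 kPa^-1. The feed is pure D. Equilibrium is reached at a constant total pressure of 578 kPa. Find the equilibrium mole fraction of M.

y_M = 0.178

Take 1 mol D as basis and let X be its fractional conversion, so ξ = 0.5X.
Species balance: n_D = 1 − X; n_M = 0.5X.
Total moles n_T = 1 − 0.5X.
With p_i = (n_i/n_T)P, K_p = p_M / (p_D^2).
This yields a degree-2 equation in X; solving on (0,1), X = 0.302.
Then n_M = 0.151, n_T = 0.849, so y_M = 0.178.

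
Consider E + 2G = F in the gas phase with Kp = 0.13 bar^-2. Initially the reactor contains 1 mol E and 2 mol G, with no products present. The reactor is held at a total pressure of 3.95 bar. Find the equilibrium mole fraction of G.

Let X = conversion of E (basis 1 mol E); extent of reaction ξ = X.
Moles: n_E = 1 − X; n_G = 2 − 2X; n_F = X.
Summing: n_T = 3 − 2X.
Mole fractions y_i = n_i/n_T; Kp = p_F / (p_E p_G^2) with p_i = y_i·P.
Equating to 0.13 bar^-2 and solving on 0 < X < 1: X = 0.382.
Then n_G = 1.24, n_T = 2.24, so y_G = 0.553.

y_G = 0.553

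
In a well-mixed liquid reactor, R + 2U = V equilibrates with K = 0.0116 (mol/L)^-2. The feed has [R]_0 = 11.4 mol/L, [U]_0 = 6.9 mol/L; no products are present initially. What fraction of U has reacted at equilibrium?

Let X = conversion of U; extent ξ = 6.9X/2 mol/L.
Concentrations: [R] = 11.4 − 3.45X; [U] = 6.9 − 6.9X; [V] = 3.45X.
K = [V] / ([R] [U]^2).
Equating to 0.0116 (mol/L)^-2: the physical root is X = 0.459.

X = 0.459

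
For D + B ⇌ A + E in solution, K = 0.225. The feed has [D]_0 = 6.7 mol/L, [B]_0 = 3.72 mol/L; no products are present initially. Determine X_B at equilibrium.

X = 0.423

Let X = conversion of B; extent ξ = 3.72·X mol/L.
Concentrations: [D] = 6.7 − 3.72X; [B] = 3.72 − 3.72X; [A] = 3.72X; [E] = 3.72X.
K = [A] [E] / ([D] [B]).
This equals 0.225 at X = 0.423 (the root in 0 < X < 1).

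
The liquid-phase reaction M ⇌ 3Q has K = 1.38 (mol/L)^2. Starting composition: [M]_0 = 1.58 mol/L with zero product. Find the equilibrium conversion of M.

Let X = conversion of M; extent ξ = 1.58·X mol/L.
Concentrations: [M] = 1.58 − 1.58X; [Q] = 4.74X.
K = [Q]^3 / ([M]).
Solving K = 1.38 for X ∈ (0,1): X = 0.249.

X = 0.249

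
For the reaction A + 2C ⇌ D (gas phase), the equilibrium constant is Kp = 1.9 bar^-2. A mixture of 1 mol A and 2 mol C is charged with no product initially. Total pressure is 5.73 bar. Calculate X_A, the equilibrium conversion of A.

X = 0.817

Take 1 mol A as basis and let X be its fractional conversion, so ξ = X.
Species balance: n_A = 1 − X; n_C = 2 − 2X; n_D = X.
n_T = Σnᵢ = 3 − 2X.
With p_i = (n_i/n_T)P, Kp = p_D / (p_A p_C^2).
Equating to 1.9 bar^-2 and solving on 0 < X < 1: X = 0.817.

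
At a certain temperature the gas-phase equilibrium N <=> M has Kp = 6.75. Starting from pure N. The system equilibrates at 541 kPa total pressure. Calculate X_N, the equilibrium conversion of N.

Take 1 mol N as basis and let X be its fractional conversion, so ξ = X.
Species balance: n_N = 1 − X; n_M = X.
n_T stays at 1 (no change in mole number).
Mole fractions y_i = n_i/n_T; Kp = p_M / (p_N) with p_i = y_i·P.
Substituting and setting equal to 6.75 gives a polynomial in X; the root in (0,1) is X = 0.871.

X = 0.871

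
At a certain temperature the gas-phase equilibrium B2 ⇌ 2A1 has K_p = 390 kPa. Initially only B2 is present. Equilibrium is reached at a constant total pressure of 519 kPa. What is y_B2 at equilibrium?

y_B2 = 0.431

Take 1 mol B2 as basis and let X be its fractional conversion, so ξ = X.
Species balance: n_B2 = 1 − X; n_A1 = 2X.
n_T = Σnᵢ = 1 + X.
With p_i = (n_i/n_T)P, K_p = p_A1^2 / (p_B2).
Substituting and setting equal to 390 kPa gives a polynomial in X; the root in (0,1) is X = 0.398.
Then n_B2 = 0.602, n_T = 1.4, so y_B2 = 0.431.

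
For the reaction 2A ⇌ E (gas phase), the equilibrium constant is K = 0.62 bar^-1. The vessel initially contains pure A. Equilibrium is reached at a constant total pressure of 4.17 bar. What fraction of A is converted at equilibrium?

X = 0.703

Basis: 1 mol A initially; let X = conversion of A. Extent ξ = 0.5X.
Species balance: n_A = 1 − X; n_E = 0.5X.
Total moles n_T = 1 − 0.5X.
With p_i = (n_i/n_T)P, K = p_E / (p_A^2).
Substituting and setting equal to 0.62 bar^-1 gives a polynomial in X; the root in (0,1) is X = 0.703.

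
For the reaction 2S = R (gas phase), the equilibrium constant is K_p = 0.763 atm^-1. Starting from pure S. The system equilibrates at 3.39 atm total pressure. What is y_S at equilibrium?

y_S = 0.458

Let X = conversion of S (basis 1 mol S); extent of reaction ξ = 0.5X.
At extent ξ: n_S = 1 − X; n_R = 0.5X.
Total moles n_T = 1 − 0.5X.
Mole fractions y_i = n_i/n_T; K_p = p_R / (p_S^2) with p_i = y_i·P.
Substituting and setting equal to 0.763 atm^-1 gives a polynomial in X; the root in (0,1) is X = 0.703.
Then n_S = 0.297, n_T = 0.648, so y_S = 0.458.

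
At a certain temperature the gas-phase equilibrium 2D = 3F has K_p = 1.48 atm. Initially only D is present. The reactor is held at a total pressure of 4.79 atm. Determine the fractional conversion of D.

Basis: 1 mol D initially; let X = conversion of D. Extent ξ = 0.5X.
At extent ξ: n_D = 1 − X; n_F = 1.5X.
n_T = Σnᵢ = 1 + 0.5X.
y_i = n_i/n_T, p_i = y_i·P. K_p = p_F^3 / (p_D^2).
This yields a degree-3 equation in X; solving on (0,1), X = 0.355.

X = 0.355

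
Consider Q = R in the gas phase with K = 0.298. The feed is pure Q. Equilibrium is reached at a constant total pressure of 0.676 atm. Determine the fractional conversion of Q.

Basis: 1 mol Q initially; let X = conversion of Q. Extent ξ = X.
At extent ξ: n_Q = 1 − X; n_R = X.
n_T stays at 1 (no change in mole number).
y_i = n_i/n_T, p_i = y_i·P. K = p_R / (p_Q).
Setting this equal to 0.298 and taking the physical root (0 < X < 1) gives X = 0.230.

X = 0.230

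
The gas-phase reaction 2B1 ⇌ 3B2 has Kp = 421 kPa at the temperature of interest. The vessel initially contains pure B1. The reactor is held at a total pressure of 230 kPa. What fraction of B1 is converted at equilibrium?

X = 0.532

Basis: 1 mol B1 initially; let X = conversion of B1. Extent ξ = 0.5X.
Moles: n_B1 = 1 − X; n_B2 = 1.5X.
n_T = Σnᵢ = 1 + 0.5X.
Mole fractions y_i = n_i/n_T; Kp = p_B2^3 / (p_B1^2) with p_i = y_i·P.
This yields a degree-3 equation in X; solving on (0,1), X = 0.532.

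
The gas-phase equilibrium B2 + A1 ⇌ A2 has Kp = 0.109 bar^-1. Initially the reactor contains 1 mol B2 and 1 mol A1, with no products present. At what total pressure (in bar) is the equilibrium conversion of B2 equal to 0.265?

P = 7.81 bar

Basis: 1 mol B2 initially; let X = conversion of B2. Extent ξ = X.
Moles: n_B2 = 1 − X; n_A1 = 1 − X; n_A2 = X.
Summing: n_T = 2 − X.
Kp = p_A2 / (p_B2 p_A1) with p_i = (n_i/n_T)·P.
At X = 0.265: the mole-fraction product g(X) = Π y_i^ν_i = 0.8511. Since Kp = g(X)·P^{-1}, P = (g/Kp)^(1/1) = (0.8511/0.109)^(1/1) = 7.81 bar.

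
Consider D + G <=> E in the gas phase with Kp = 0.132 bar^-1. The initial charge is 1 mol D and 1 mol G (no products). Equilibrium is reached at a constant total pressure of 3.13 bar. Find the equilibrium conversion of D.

Take 1 mol D as basis and let X be its fractional conversion, so ξ = X.
Species balance: n_D = 1 − X; n_G = 1 − X; n_E = X.
n_T = Σnᵢ = 2 − X.
y_i = n_i/n_T, p_i = y_i·P. Kp = p_E / (p_D p_G).
Equating to 0.132 bar^-1 and solving on 0 < X < 1: X = 0.159.

X = 0.159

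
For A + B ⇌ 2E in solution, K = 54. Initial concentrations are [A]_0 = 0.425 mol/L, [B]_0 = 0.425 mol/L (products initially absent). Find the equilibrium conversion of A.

X = 0.786

Let X = conversion of A; extent ξ = 0.425·X mol/L.
Concentrations: [A] = 0.425 − 0.425X; [B] = 0.425 − 0.425X; [E] = 0.85X.
K = [E]^2 / ([A] [B]).
This equals 54 at X = 0.786 (the root in 0 < X < 1).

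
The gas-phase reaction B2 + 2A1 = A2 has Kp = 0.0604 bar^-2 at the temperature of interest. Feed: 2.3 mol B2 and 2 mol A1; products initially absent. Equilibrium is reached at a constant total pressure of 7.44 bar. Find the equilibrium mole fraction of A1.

Basis: 2 mol A1 initially; let X = conversion of A1. Extent ξ = X.
Mole table: n_B2 = 2.3 − X; n_A1 = 2 − 2X; n_A2 = X.
Summing: n_T = 4.3 − 2X.
With p_i = (n_i/n_T)P, Kp = p_A2 / (p_B2 p_A1^2).
This yields a degree-3 equation in X; solving on (0,1), X = 0.519.
Then n_A1 = 0.963, n_T = 3.26, so y_A1 = 0.295.

y_A1 = 0.295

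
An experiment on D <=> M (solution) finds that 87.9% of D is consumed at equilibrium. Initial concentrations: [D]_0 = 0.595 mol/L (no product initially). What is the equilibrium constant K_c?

Let X = conversion of D.
Concentrations: [D] = 0.595 − 0.595X; [M] = 0.595X.
At X = 0.879: [D] = 0.072, [M] = 0.523.
K_c = [M] / ([D]) = 7.26.

K_c = 7.26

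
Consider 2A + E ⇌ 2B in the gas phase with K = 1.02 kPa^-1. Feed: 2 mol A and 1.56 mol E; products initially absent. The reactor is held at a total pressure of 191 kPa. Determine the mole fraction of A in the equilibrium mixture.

y_A = 0.093

Take 2 mol A as basis and let X be its fractional conversion, so ξ = X.
Mole table: n_A = 2 − 2X; n_E = 1.56 − X; n_B = 2X.
Total moles n_T = 3.56 − X.
Mole fractions y_i = n_i/n_T; K = p_B^2 / (p_A^2 p_E) with p_i = y_i·P.
Substituting and setting equal to 1.02 kPa^-1 gives a polynomial in X; the root in (0,1) is X = 0.876.
Then n_A = 0.249, n_T = 2.68, so y_A = 0.093.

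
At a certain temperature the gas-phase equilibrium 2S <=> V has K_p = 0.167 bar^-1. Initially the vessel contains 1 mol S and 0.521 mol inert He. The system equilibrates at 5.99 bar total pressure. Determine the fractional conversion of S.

X = 0.457

Take 1 mol S as basis and let X be its fractional conversion, so ξ = 0.5X.
Mole table: n_S = 1 − X; n_V = 0.5X; n_I = 0.521 (inert).
Total moles n_T = 1.52 − 0.5X.
Mole fractions y_i = n_i/n_T; K_p = p_V / (p_S^2) with p_i = y_i·P.
Setting this equal to 0.167 bar^-1 and taking the physical root (0 < X < 1) gives X = 0.457.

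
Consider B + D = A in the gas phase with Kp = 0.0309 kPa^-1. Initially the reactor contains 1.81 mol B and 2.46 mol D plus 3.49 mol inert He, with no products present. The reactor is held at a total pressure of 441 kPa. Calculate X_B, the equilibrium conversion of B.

Let X = conversion of B (basis 1.81 mol B); extent of reaction ξ = 1.81X.
Mole table: n_B = 1.81 − 1.81X; n_D = 2.46 − 1.81X; n_A = 1.81X; n_I = 3.49 (inert).
Summing: n_T = 7.76 − 1.81X.
With p_i = (n_i/n_T)P, Kp = p_A / (p_B p_D).
This yields a degree-2 equation in X; solving on (0,1), X = 0.712.

X = 0.712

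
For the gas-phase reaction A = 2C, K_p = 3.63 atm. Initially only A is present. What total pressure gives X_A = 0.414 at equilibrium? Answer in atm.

Take 1 mol A as basis and let X be its fractional conversion, so ξ = X.
Moles: n_A = 1 − X; n_C = 2X.
n_T = Σnᵢ = 1 + X.
K_p = p_C^2 / (p_A) with p_i = (n_i/n_T)·P.
At X = 0.414: the mole-fraction product g(X) = Π y_i^ν_i = 0.8274. Since K_p = g(X)·P^{1}, P = (K_p/g)^(1/1) = (3.63/0.8274)^(1/1) = 4.39 atm.

P = 4.39 atm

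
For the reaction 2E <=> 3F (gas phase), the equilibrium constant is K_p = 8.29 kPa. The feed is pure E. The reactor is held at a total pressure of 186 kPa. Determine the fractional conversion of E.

Take 1 mol E as basis and let X be its fractional conversion, so ξ = 0.5X.
Species balance: n_E = 1 − X; n_F = 1.5X.
Total moles n_T = 1 + 0.5X.
y_i = n_i/n_T, p_i = y_i·P. K_p = p_F^3 / (p_E^2).
Setting this equal to 8.29 kPa and taking the physical root (0 < X < 1) gives X = 0.209.

X = 0.209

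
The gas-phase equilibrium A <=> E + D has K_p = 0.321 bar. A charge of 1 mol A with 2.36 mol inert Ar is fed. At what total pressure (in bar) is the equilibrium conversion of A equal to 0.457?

Take 1 mol A as basis and let X be its fractional conversion, so ξ = X.
Moles: n_A = 1 − X; n_E = X; n_D = X; n_I = 2.36 (inert).
Total moles n_T = 3.36 + X.
K_p = p_E p_D / (p_A) with p_i = (n_i/n_T)·P.
At X = 0.457: the mole-fraction product g(X) = Π y_i^ν_i = 0.1008. Since K_p = g(X)·P^{1}, P = (K_p/g)^(1/1) = (0.321/0.1008)^(1/1) = 3.19 bar.

P = 3.19 bar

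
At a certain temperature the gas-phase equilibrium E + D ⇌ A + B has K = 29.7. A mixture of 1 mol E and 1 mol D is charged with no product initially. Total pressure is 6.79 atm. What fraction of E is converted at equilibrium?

Basis: 1 mol E initially; let X = conversion of E. Extent ξ = X.
Species balance: n_E = 1 − X; n_D = 1 − X; n_A = X; n_B = X.
n_T stays at 2 (no change in mole number).
y_i = n_i/n_T, p_i = y_i·P. K = p_A p_B / (p_E p_D).
Equating to 29.7 and solving on 0 < X < 1: X = 0.845.

X = 0.845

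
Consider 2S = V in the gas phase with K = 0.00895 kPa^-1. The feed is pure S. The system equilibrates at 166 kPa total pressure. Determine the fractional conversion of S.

X = 0.620

Basis: 1 mol S initially; let X = conversion of S. Extent ξ = 0.5X.
Moles: n_S = 1 − X; n_V = 0.5X.
n_T = Σnᵢ = 1 − 0.5X.
With p_i = (n_i/n_T)P, K = p_V / (p_S^2).
Substituting and setting equal to 0.00895 kPa^-1 gives a polynomial in X; the root in (0,1) is X = 0.620.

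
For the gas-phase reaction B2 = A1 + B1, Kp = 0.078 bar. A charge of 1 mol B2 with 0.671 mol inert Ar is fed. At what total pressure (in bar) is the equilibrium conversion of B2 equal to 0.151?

Let X = conversion of B2 (basis 1 mol B2); extent of reaction ξ = X.
Mole table: n_B2 = 1 − X; n_A1 = X; n_B1 = X; n_I = 0.671 (inert).
Summing: n_T = 1.67 + X.
Kp = p_A1 p_B1 / (p_B2) with p_i = (n_i/n_T)·P.
At X = 0.151: the mole-fraction product g(X) = Π y_i^ν_i = 0.01474. Since Kp = g(X)·P^{1}, P = (Kp/g)^(1/1) = (0.078/0.01474)^(1/1) = 5.29 bar.

P = 5.29 bar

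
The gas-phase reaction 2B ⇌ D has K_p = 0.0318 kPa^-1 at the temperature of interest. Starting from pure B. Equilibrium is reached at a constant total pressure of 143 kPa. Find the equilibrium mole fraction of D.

y_D = 0.628

Basis: 1 mol B initially; let X = conversion of B. Extent ξ = 0.5X.
Species balance: n_B = 1 − X; n_D = 0.5X.
Summing: n_T = 1 − 0.5X.
Mole fractions y_i = n_i/n_T; K_p = p_D / (p_B^2) with p_i = y_i·P.
This yields a degree-2 equation in X; solving on (0,1), X = 0.772.
Then n_D = 0.386, n_T = 0.614, so y_D = 0.628.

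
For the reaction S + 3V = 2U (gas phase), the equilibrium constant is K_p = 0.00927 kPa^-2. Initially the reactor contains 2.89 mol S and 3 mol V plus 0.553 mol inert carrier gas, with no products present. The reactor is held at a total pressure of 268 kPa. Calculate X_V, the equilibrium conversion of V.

Basis: 3 mol V initially; let X = conversion of V. Extent ξ = X.
Species balance: n_S = 2.89 − X; n_V = 3 − 3X; n_U = 2X; n_I = 0.553 (inert).
Summing: n_T = 6.44 − 2X.
With p_i = (n_i/n_T)P, K_p = p_U^2 / (p_S p_V^3).
Equating to 0.00927 kPa^-2 and solving on 0 < X < 1: X = 0.877.

X = 0.877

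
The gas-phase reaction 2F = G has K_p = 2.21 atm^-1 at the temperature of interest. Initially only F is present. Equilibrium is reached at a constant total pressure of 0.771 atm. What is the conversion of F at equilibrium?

X = 0.642

Let X = conversion of F (basis 1 mol F); extent of reaction ξ = 0.5X.
Moles: n_F = 1 − X; n_G = 0.5X.
n_T = Σnᵢ = 1 − 0.5X.
Mole fractions y_i = n_i/n_T; K_p = p_G / (p_F^2) with p_i = y_i·P.
Substituting and setting equal to 2.21 atm^-1 gives a polynomial in X; the root in (0,1) is X = 0.642.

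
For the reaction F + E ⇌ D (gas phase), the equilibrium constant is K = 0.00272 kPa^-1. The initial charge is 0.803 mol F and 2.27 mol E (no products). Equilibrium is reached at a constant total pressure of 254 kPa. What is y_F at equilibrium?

y_F = 0.192

Take 0.803 mol F as basis and let X be its fractional conversion, so ξ = 0.803X.
Moles: n_F = 0.803 − 0.803X; n_E = 2.27 − 0.803X; n_D = 0.803X.
Summing: n_T = 3.07 − 0.803X.
Mole fractions y_i = n_i/n_T; K = p_D / (p_F p_E) with p_i = y_i·P.
Substituting and setting equal to 0.00272 kPa^-1 gives a polynomial in X; the root in (0,1) is X = 0.330.
Then n_F = 0.538, n_T = 2.81, so y_F = 0.192.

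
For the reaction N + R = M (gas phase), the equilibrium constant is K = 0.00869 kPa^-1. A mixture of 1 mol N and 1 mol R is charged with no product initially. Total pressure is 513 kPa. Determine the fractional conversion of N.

X = 0.572

Take 1 mol N as basis and let X be its fractional conversion, so ξ = X.
Moles: n_N = 1 − X; n_R = 1 − X; n_M = X.
Summing: n_T = 2 − X.
Mole fractions y_i = n_i/n_T; K = p_M / (p_N p_R) with p_i = y_i·P.
Substituting and setting equal to 0.00869 kPa^-1 gives a polynomial in X; the root in (0,1) is X = 0.572.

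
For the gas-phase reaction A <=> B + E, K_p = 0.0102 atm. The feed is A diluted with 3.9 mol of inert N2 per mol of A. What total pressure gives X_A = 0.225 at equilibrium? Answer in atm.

P = 0.8 atm

Let X = conversion of A (basis 1 mol A); extent of reaction ξ = X.
Species balance: n_A = 1 − X; n_B = X; n_E = X; n_I = 3.9 (inert).
Summing: n_T = 4.9 + X.
K_p = p_B p_E / (p_A) with p_i = (n_i/n_T)·P.
At X = 0.225: the mole-fraction product g(X) = Π y_i^ν_i = 0.01275. Since K_p = g(X)·P^{1}, P = (K_p/g)^(1/1) = (0.0102/0.01275)^(1/1) = 0.8 atm.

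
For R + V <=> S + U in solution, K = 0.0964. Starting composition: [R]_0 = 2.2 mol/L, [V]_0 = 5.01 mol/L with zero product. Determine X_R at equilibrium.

Let X = conversion of R; extent ξ = 2.2·X mol/L.
Concentrations: [R] = 2.2 − 2.2X; [V] = 5.01 − 2.2X; [S] = 2.2X; [U] = 2.2X.
K = [S] [U] / ([R] [V]).
Setting equal to 0.0964 and solving for X on (0,1) gives X = 0.348.

X = 0.348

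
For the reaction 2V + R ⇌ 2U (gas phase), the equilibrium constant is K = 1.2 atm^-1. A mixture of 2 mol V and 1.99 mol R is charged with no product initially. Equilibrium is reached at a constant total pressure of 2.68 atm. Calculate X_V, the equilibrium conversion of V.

Basis: 2 mol V initially; let X = conversion of V. Extent ξ = X.
At extent ξ: n_V = 2 − 2X; n_R = 1.99 − X; n_U = 2X.
Summing: n_T = 3.99 − X.
y_i = n_i/n_T, p_i = y_i·P. K = p_U^2 / (p_V^2 p_R).
Substituting and setting equal to 1.2 atm^-1 gives a polynomial in X; the root in (0,1) is X = 0.538.

X = 0.538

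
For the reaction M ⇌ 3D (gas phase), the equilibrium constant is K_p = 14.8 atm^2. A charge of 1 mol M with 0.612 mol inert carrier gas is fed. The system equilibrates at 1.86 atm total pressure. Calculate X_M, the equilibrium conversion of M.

Let X = conversion of M (basis 1 mol M); extent of reaction ξ = X.
Species balance: n_M = 1 − X; n_D = 3X; n_I = 0.612 (inert).
n_T = Σnᵢ = 1.61 + 2X.
y_i = n_i/n_T, p_i = y_i·P. K_p = p_D^3 / (p_M).
This yields a degree-3 equation in X; solving on (0,1), X = 0.736.

X = 0.736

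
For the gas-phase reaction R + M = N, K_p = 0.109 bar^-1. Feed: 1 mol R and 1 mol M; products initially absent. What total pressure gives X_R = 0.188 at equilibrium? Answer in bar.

P = 4.74 bar

Basis: 1 mol R initially; let X = conversion of R. Extent ξ = X.
Moles: n_R = 1 − X; n_M = 1 − X; n_N = X.
n_T = Σnᵢ = 2 − X.
K_p = p_N / (p_R p_M) with p_i = (n_i/n_T)·P.
At X = 0.188: the mole-fraction product g(X) = Π y_i^ν_i = 0.5167. Since K_p = g(X)·P^{-1}, P = (g/K_p)^(1/1) = (0.5167/0.109)^(1/1) = 4.74 bar.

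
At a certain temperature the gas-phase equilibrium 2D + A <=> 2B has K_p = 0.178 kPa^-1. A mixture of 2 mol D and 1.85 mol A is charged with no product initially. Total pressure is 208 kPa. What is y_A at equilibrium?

y_A = 0.348

Basis: 2 mol D initially; let X = conversion of D. Extent ξ = X.
Moles: n_D = 2 − 2X; n_A = 1.85 − X; n_B = 2X.
n_T = Σnᵢ = 3.85 − X.
Mole fractions y_i = n_i/n_T; K_p = p_B^2 / (p_D^2 p_A) with p_i = y_i·P.
Equating to 0.178 kPa^-1 and solving on 0 < X < 1: X = 0.782.
Then n_A = 1.07, n_T = 3.07, so y_A = 0.348.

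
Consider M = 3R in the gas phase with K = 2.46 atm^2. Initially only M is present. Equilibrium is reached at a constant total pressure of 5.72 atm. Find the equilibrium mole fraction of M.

Take 1 mol M as basis and let X be its fractional conversion, so ξ = X.
At extent ξ: n_M = 1 − X; n_R = 3X.
n_T = Σnᵢ = 1 + 2X.
y_i = n_i/n_T, p_i = y_i·P. K = p_R^3 / (p_M).
This yields a degree-3 equation in X; solving on (0,1), X = 0.160.
Then n_M = 0.84, n_T = 1.32, so y_M = 0.637.

y_M = 0.637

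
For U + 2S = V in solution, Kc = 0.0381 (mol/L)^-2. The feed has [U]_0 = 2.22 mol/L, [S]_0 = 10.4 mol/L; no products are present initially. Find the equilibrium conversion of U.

X = 0.676

Let X = conversion of U; extent ξ = 2.22·X mol/L.
Concentrations: [U] = 2.22 − 2.22X; [S] = 10.4 − 4.44X; [V] = 2.22X.
Kc = [V] / ([U] [S]^2).
This equals 0.0381 at X = 0.676 (the root in 0 < X < 1).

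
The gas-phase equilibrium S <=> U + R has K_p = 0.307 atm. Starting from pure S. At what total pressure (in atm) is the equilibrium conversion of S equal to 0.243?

Let X = conversion of S (basis 1 mol S); extent of reaction ξ = X.
Mole table: n_S = 1 − X; n_U = X; n_R = X.
Summing: n_T = 1 + X.
K_p = p_U p_R / (p_S) with p_i = (n_i/n_T)·P.
At X = 0.243: the mole-fraction product g(X) = Π y_i^ν_i = 0.06275. Since K_p = g(X)·P^{1}, P = (K_p/g)^(1/1) = (0.307/0.06275)^(1/1) = 4.89 atm.

P = 4.89 atm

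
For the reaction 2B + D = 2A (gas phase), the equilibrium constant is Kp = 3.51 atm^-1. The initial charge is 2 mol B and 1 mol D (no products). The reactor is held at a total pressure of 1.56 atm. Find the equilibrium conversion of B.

X = 0.509

Basis: 2 mol B initially; let X = conversion of B. Extent ξ = X.
Mole table: n_B = 2 − 2X; n_D = 1 − X; n_A = 2X.
n_T = Σnᵢ = 3 − X.
Mole fractions y_i = n_i/n_T; Kp = p_A^2 / (p_B^2 p_D) with p_i = y_i·P.
Setting this equal to 3.51 atm^-1 and taking the physical root (0 < X < 1) gives X = 0.509.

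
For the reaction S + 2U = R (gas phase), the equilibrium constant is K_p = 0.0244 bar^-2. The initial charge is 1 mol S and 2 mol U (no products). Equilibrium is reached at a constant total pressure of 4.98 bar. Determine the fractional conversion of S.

Take 1 mol S as basis and let X be its fractional conversion, so ξ = X.
Mole table: n_S = 1 − X; n_U = 2 − 2X; n_R = X.
Total moles n_T = 3 − 2X.
With p_i = (n_i/n_T)P, K_p = p_R / (p_S p_U^2).
Setting this equal to 0.0244 bar^-2 and taking the physical root (0 < X < 1) gives X = 0.188.

X = 0.188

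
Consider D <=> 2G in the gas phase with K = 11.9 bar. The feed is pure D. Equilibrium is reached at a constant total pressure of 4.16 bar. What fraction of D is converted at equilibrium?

X = 0.646

Basis: 1 mol D initially; let X = conversion of D. Extent ξ = X.
Species balance: n_D = 1 − X; n_G = 2X.
Total moles n_T = 1 + X.
Mole fractions y_i = n_i/n_T; K = p_G^2 / (p_D) with p_i = y_i·P.
Setting this equal to 11.9 bar and taking the physical root (0 < X < 1) gives X = 0.646.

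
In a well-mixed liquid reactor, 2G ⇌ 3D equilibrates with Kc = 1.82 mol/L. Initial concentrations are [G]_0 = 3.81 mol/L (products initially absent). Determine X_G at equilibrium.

X = 0.379

Let X = conversion of G; extent ξ = 3.81X/2 mol/L.
Concentrations: [G] = 3.81 − 3.81X; [D] = 5.71X.
Kc = [D]^3 / ([G]^2).
Equating to 1.82 mol/L: the physical root is X = 0.379.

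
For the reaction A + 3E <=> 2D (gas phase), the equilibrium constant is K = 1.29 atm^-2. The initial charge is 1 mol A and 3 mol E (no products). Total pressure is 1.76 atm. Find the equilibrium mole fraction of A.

Basis: 1 mol A initially; let X = conversion of A. Extent ξ = X.
Mole table: n_A = 1 − X; n_E = 3 − 3X; n_D = 2X.
Total moles n_T = 4 − 2X.
Mole fractions y_i = n_i/n_T; K = p_D^2 / (p_A p_E^3) with p_i = y_i·P.
Substituting and setting equal to 1.29 atm^-2 gives a polynomial in X; the root in (0,1) is X = 0.473.
Then n_A = 0.527, n_T = 3.05, so y_A = 0.173.

y_A = 0.173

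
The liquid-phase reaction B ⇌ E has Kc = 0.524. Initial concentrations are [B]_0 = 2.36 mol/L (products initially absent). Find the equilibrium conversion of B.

Let X = conversion of B; extent ξ = 2.36·X mol/L.
Concentrations: [B] = 2.36 − 2.36X; [E] = 2.36X.
Kc = [E] / ([B]).
Solving Kc = 0.524 for X ∈ (0,1): X = 0.344.

X = 0.344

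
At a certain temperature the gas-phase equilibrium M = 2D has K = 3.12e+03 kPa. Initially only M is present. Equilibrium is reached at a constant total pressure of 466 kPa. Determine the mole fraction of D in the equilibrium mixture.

Take 1 mol M as basis and let X be its fractional conversion, so ξ = X.
Species balance: n_M = 1 − X; n_D = 2X.
Total moles n_T = 1 + X.
Mole fractions y_i = n_i/n_T; K = p_D^2 / (p_M) with p_i = y_i·P.
Substituting and setting equal to 3.12e+03 kPa gives a polynomial in X; the root in (0,1) is X = 0.791.
Then n_D = 1.58, n_T = 1.79, so y_D = 0.883.

y_D = 0.883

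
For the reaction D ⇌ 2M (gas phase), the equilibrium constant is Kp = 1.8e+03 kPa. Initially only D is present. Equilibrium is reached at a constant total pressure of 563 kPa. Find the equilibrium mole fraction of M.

Basis: 1 mol D initially; let X = conversion of D. Extent ξ = X.
Moles: n_D = 1 − X; n_M = 2X.
Total moles n_T = 1 + X.
y_i = n_i/n_T, p_i = y_i·P. Kp = p_M^2 / (p_D).
This yields a degree-2 equation in X; solving on (0,1), X = 0.667.
Then n_M = 1.33, n_T = 1.67, so y_M = 0.800.

y_M = 0.800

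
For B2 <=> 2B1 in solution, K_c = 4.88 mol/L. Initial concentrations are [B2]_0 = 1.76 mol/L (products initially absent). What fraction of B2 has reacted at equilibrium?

X = 0.555

Let X = conversion of B2; extent ξ = 1.76·X mol/L.
Concentrations: [B2] = 1.76 − 1.76X; [B1] = 3.52X.
K_c = [B1]^2 / ([B2]).
Equating to 4.88 mol/L: the physical root is X = 0.555.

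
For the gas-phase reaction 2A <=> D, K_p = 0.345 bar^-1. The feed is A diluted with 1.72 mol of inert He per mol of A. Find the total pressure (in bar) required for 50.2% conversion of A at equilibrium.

P = 7.24 bar

Take 1 mol A as basis and let X be its fractional conversion, so ξ = 0.5X.
At extent ξ: n_A = 1 − X; n_D = 0.5X; n_I = 1.72 (inert).
n_T = Σnᵢ = 2.72 − 0.5X.
K_p = p_D / (p_A^2) with p_i = (n_i/n_T)·P.
At X = 0.502: the mole-fraction product g(X) = Π y_i^ν_i = 2.499. Since K_p = g(X)·P^{-1}, P = (g/K_p)^(1/1) = (2.499/0.345)^(1/1) = 7.24 bar.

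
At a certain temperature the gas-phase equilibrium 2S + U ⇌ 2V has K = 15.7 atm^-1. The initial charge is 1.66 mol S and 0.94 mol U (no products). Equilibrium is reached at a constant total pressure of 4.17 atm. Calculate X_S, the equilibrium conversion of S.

X = 0.762

Take 1.66 mol S as basis and let X be its fractional conversion, so ξ = 0.83X.
At extent ξ: n_S = 1.66 − 1.66X; n_U = 0.94 − 0.83X; n_V = 1.66X.
n_T = Σnᵢ = 2.6 − 0.83X.
With p_i = (n_i/n_T)P, K = p_V^2 / (p_S^2 p_U).
This yields a degree-3 equation in X; solving on (0,1), X = 0.762.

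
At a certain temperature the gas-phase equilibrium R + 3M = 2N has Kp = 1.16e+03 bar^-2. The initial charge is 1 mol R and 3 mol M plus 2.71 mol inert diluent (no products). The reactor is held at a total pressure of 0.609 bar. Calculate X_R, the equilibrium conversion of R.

X = 0.733

Let X = conversion of R (basis 1 mol R); extent of reaction ξ = X.
Species balance: n_R = 1 − X; n_M = 3 − 3X; n_N = 2X; n_I = 2.71 (inert).
Summing: n_T = 6.71 − 2X.
With p_i = (n_i/n_T)P, Kp = p_N^2 / (p_R p_M^3).
This yields a degree-4 equation in X; solving on (0,1), X = 0.733.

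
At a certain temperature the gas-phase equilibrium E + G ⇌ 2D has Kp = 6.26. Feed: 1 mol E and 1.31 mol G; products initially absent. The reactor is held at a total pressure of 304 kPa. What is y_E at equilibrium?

Let X = conversion of E (basis 1 mol E); extent of reaction ξ = X.
Moles: n_E = 1 − X; n_G = 1.31 − X; n_D = 2X.
Since Δν = 0, n_T = 2.31 throughout.
With p_i = (n_i/n_T)P, Kp = p_D^2 / (p_E p_G).
Equating to 6.26 and solving on 0 < X < 1: X = 0.629.
Then n_E = 0.371, n_T = 2.31, so y_E = 0.161.

y_E = 0.161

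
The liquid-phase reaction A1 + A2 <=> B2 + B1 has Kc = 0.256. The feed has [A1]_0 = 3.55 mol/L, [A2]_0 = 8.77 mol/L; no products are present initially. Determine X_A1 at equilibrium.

Let X = conversion of A1; extent ξ = 3.55·X mol/L.
Concentrations: [A1] = 3.55 − 3.55X; [A2] = 8.77 − 3.55X; [B2] = 3.55X; [B1] = 3.55X.
Kc = [B2] [B1] / ([A1] [A2]).
Equating to 0.256: the physical root is X = 0.501.

X = 0.501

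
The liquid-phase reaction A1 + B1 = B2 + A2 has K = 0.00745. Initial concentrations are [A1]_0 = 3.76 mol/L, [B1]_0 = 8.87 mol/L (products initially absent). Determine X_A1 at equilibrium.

X = 0.121

Let X = conversion of A1; extent ξ = 3.76·X mol/L.
Concentrations: [A1] = 3.76 − 3.76X; [B1] = 8.87 − 3.76X; [B2] = 3.76X; [A2] = 3.76X.
K = [B2] [A2] / ([A1] [B1]).
Solving K = 0.00745 for X ∈ (0,1): X = 0.121.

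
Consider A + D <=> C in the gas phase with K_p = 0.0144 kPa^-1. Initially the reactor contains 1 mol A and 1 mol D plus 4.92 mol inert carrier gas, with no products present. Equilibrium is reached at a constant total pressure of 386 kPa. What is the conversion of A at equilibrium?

Let X = conversion of A (basis 1 mol A); extent of reaction ξ = X.
At extent ξ: n_A = 1 − X; n_D = 1 − X; n_C = X; n_I = 4.92 (inert).
Total moles n_T = 6.92 − X.
With p_i = (n_i/n_T)P, K_p = p_C / (p_A p_D).
Equating to 0.0144 kPa^-1 and solving on 0 < X < 1: X = 0.354.

X = 0.354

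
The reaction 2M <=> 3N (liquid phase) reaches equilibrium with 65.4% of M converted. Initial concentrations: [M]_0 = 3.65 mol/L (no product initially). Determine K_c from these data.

Let X = conversion of M.
Concentrations: [M] = 3.65 − 3.65X; [N] = 5.47X.
At X = 0.654: [M] = 1.26, [N] = 3.58.
K_c = [N]^3 / ([M]^2) = 28.8 mol/L.

K_c = 28.8 mol/L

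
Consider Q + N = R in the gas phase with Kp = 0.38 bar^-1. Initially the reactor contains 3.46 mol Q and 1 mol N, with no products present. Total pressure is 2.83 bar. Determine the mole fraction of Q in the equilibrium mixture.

Take 1 mol N as basis and let X be its fractional conversion, so ξ = X.
Moles: n_Q = 3.46 − X; n_N = 1 − X; n_R = X.
n_T = Σnᵢ = 4.46 − X.
With p_i = (n_i/n_T)P, Kp = p_R / (p_Q p_N).
Setting this equal to 0.38 bar^-1 and taking the physical root (0 < X < 1) gives X = 0.447.
Then n_Q = 3.01, n_T = 4.01, so y_Q = 0.751.

y_Q = 0.751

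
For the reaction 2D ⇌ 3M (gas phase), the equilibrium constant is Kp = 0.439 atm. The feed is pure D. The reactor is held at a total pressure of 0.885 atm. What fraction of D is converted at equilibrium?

Take 1 mol D as basis and let X be its fractional conversion, so ξ = 0.5X.
Mole table: n_D = 1 − X; n_M = 1.5X.
Summing: n_T = 1 + 0.5X.
With p_i = (n_i/n_T)P, Kp = p_M^3 / (p_D^2).
This yields a degree-3 equation in X; solving on (0,1), X = 0.399.

X = 0.399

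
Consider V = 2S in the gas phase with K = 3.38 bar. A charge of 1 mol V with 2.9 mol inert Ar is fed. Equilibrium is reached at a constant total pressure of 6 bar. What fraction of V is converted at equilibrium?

Let X = conversion of V (basis 1 mol V); extent of reaction ξ = X.
At extent ξ: n_V = 1 − X; n_S = 2X; n_I = 2.9 (inert).
Summing: n_T = 3.9 + X.
y_i = n_i/n_T, p_i = y_i·P. K = p_S^2 / (p_V).
Setting this equal to 3.38 bar and taking the physical root (0 < X < 1) gives X = 0.538.

X = 0.538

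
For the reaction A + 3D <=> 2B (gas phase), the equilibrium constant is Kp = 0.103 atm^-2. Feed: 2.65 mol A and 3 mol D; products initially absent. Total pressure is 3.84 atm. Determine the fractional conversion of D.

Basis: 3 mol D initially; let X = conversion of D. Extent ξ = X.
Moles: n_A = 2.65 − X; n_D = 3 − 3X; n_B = 2X.
Total moles n_T = 5.65 − 2X.
Mole fractions y_i = n_i/n_T; Kp = p_B^2 / (p_A p_D^3) with p_i = y_i·P.
This yields a degree-4 equation in X; solving on (0,1), X = 0.429.

X = 0.429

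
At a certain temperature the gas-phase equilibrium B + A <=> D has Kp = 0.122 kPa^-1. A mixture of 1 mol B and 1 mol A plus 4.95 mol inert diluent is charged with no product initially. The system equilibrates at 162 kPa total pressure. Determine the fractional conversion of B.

X = 0.571

Take 1 mol B as basis and let X be its fractional conversion, so ξ = X.
Species balance: n_B = 1 − X; n_A = 1 − X; n_D = X; n_I = 4.95 (inert).
n_T = Σnᵢ = 6.95 − X.
y_i = n_i/n_T, p_i = y_i·P. Kp = p_D / (p_B p_A).
Substituting and setting equal to 0.122 kPa^-1 gives a polynomial in X; the root in (0,1) is X = 0.571.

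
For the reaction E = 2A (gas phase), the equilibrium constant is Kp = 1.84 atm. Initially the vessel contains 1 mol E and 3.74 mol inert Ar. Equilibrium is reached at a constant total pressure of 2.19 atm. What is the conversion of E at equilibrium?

Take 1 mol E as basis and let X be its fractional conversion, so ξ = X.
Mole table: n_E = 1 − X; n_A = 2X; n_I = 3.74 (inert).
n_T = Σnᵢ = 4.74 + X.
Mole fractions y_i = n_i/n_T; Kp = p_A^2 / (p_E) with p_i = y_i·P.
This yields a degree-2 equation in X; solving on (0,1), X = 0.639.

X = 0.639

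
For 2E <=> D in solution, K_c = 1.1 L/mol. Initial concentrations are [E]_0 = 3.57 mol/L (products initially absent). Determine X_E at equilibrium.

Let X = conversion of E; extent ξ = 3.57X/2 mol/L.
Concentrations: [E] = 3.57 − 3.57X; [D] = 1.78X.
K_c = [D] / ([E]^2).
This equals 1.1 at X = 0.701 (the root in 0 < X < 1).

X = 0.701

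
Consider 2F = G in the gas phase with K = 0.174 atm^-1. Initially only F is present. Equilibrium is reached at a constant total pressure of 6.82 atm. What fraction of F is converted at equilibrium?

X = 0.583

Basis: 1 mol F initially; let X = conversion of F. Extent ξ = 0.5X.
Species balance: n_F = 1 − X; n_G = 0.5X.
Summing: n_T = 1 − 0.5X.
Mole fractions y_i = n_i/n_T; K = p_G / (p_F^2) with p_i = y_i·P.
Setting this equal to 0.174 atm^-1 and taking the physical root (0 < X < 1) gives X = 0.583.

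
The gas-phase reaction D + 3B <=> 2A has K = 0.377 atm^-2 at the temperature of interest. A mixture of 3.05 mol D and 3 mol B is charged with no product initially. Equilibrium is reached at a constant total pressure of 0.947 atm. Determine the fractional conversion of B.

Take 3 mol B as basis and let X be its fractional conversion, so ξ = X.
At extent ξ: n_D = 3.05 − X; n_B = 3 − 3X; n_A = 2X.
Total moles n_T = 6.05 − 2X.
Mole fractions y_i = n_i/n_T; K = p_A^2 / (p_D p_B^3) with p_i = y_i·P.
Setting this equal to 0.377 atm^-2 and taking the physical root (0 < X < 1) gives X = 0.280.

X = 0.280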